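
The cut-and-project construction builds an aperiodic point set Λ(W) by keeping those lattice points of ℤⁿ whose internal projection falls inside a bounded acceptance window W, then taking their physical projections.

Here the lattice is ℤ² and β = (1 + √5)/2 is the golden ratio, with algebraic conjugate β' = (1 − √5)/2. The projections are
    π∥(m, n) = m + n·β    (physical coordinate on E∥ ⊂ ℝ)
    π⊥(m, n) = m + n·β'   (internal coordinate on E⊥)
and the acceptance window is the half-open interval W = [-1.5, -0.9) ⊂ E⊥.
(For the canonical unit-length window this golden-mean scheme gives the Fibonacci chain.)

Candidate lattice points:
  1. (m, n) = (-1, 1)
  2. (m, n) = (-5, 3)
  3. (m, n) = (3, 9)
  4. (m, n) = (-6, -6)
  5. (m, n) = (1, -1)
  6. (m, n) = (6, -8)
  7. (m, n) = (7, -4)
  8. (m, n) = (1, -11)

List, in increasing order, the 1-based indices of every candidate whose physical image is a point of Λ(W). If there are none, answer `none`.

Numerically β ≈ 1.618034 and β' = −1/β ≈ -0.618034.
candidate 1: (m,n)=(-1,1) → π∥ = -1+1·β ≈ 0.618034, π⊥ = -1+1·β' ≈ -1.618034 ∉ [-1.5, -0.9) ⇒ out
candidate 2: (m,n)=(-5,3) → π∥ = -5+3·β ≈ -0.145898, π⊥ = -5+3·β' ≈ -6.854102 ∉ [-1.5, -0.9) ⇒ out
candidate 3: (m,n)=(3,9) → π∥ = 3+9·β ≈ 17.562306, π⊥ = 3+9·β' ≈ -2.562306 ∉ [-1.5, -0.9) ⇒ out
candidate 4: (m,n)=(-6,-6) → π∥ = -6-6·β ≈ -15.708204, π⊥ = -6-6·β' ≈ -2.291796 ∉ [-1.5, -0.9) ⇒ out
candidate 5: (m,n)=(1,-1) → π∥ = 1-1·β ≈ -0.618034, π⊥ = 1-1·β' ≈ 1.618034 ∉ [-1.5, -0.9) ⇒ out
candidate 6: (m,n)=(6,-8) → π∥ = 6-8·β ≈ -6.944272, π⊥ = 6-8·β' ≈ 10.944272 ∉ [-1.5, -0.9) ⇒ out
candidate 7: (m,n)=(7,-4) → π∥ = 7-4·β ≈ 0.527864, π⊥ = 7-4·β' ≈ 9.472136 ∉ [-1.5, -0.9) ⇒ out
candidate 8: (m,n)=(1,-11) → π∥ = 1-11·β ≈ -16.798374, π⊥ = 1-11·β' ≈ 7.798374 ∉ [-1.5, -0.9) ⇒ out

none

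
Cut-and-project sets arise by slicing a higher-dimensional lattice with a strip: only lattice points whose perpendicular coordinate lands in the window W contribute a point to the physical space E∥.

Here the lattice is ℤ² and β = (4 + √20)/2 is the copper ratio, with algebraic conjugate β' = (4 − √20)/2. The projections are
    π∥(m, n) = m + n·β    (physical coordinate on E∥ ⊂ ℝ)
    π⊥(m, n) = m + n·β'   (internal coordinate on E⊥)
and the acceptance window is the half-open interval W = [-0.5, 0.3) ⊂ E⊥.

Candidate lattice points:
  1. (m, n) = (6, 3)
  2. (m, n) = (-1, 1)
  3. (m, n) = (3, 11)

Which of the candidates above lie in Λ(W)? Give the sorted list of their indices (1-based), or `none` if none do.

none

Compute β' = (4−√20)/2 = -0.2361, so π⊥(m,n) = m -0.2361·n.
candidate 1: (m,n)=(6,3) → π∥ = 6+3·β ≈ 18.7082, π⊥ = 6+3·β' ≈ 5.2918 ∉ [-0.5, 0.3) ⇒ out
candidate 2: (m,n)=(-1,1) → π∥ = -1+1·β ≈ 3.2361, π⊥ = -1+1·β' ≈ -1.2361 ∉ [-0.5, 0.3) ⇒ out
candidate 3: (m,n)=(3,11) → π∥ = 3+11·β ≈ 49.5967, π⊥ = 3+11·β' ≈ 0.4033 ∉ [-0.5, 0.3) ⇒ out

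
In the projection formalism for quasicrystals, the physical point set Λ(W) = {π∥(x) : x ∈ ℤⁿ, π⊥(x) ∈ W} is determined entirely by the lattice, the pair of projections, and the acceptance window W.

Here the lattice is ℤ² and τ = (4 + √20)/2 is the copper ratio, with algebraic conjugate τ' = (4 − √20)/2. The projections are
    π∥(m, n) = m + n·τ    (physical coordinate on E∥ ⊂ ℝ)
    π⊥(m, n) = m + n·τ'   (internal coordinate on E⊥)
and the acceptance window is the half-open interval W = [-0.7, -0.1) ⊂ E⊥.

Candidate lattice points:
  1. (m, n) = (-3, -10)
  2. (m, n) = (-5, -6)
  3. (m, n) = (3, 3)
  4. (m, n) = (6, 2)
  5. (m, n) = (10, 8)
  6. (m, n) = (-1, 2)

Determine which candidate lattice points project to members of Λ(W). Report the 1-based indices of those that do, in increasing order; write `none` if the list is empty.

Compute τ' = (4−√20)/2 = -0.236068, so π⊥(m,n) = m -0.236068·n.
candidate 1: (m,n)=(-3,-10) → π∥ = -3-10·τ ≈ -45.360680, π⊥ = -3-10·τ' ≈ -0.639320 ∈ [-0.7, -0.1) ⇒ IN Λ
candidate 2: (m,n)=(-5,-6) → π∥ = -5-6·τ ≈ -30.416408, π⊥ = -5-6·τ' ≈ -3.583592 ∉ [-0.7, -0.1) ⇒ out
candidate 3: (m,n)=(3,3) → π∥ = 3+3·τ ≈ 15.708204, π⊥ = 3+3·τ' ≈ 2.291796 ∉ [-0.7, -0.1) ⇒ out
candidate 4: (m,n)=(6,2) → π∥ = 6+2·τ ≈ 14.472136, π⊥ = 6+2·τ' ≈ 5.527864 ∉ [-0.7, -0.1) ⇒ out
candidate 5: (m,n)=(10,8) → π∥ = 10+8·τ ≈ 43.888544, π⊥ = 10+8·τ' ≈ 8.111456 ∉ [-0.7, -0.1) ⇒ out
candidate 6: (m,n)=(-1,2) → π∥ = -1+2·τ ≈ 7.472136, π⊥ = -1+2·τ' ≈ -1.472136 ∉ [-0.7, -0.1) ⇒ out

1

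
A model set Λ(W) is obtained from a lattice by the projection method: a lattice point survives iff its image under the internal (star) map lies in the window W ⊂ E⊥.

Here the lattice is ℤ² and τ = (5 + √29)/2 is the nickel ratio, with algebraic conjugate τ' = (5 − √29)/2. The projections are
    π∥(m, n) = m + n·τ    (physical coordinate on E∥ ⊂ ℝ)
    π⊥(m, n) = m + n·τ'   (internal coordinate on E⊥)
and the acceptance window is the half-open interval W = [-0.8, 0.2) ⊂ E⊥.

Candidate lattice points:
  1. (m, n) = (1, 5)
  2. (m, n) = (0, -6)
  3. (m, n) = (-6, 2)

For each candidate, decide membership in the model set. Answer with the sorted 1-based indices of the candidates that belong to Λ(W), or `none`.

Compute τ' = (5−√29)/2 = -0.19258, so π⊥(m,n) = m -0.19258·n.
candidate 1: (m,n)=(1,5) → π∥ = 1+5·τ ≈ 26.96291, π⊥ = 1+5·τ' ≈ 0.03709 ∈ [-0.8, 0.2) ⇒ IN Λ
candidate 2: (m,n)=(0,-6) → π∥ = 0-6·τ ≈ -31.15549, π⊥ = 0-6·τ' ≈ 1.15549 ∉ [-0.8, 0.2) ⇒ out
candidate 3: (m,n)=(-6,2) → π∥ = -6+2·τ ≈ 4.38516, π⊥ = -6+2·τ' ≈ -6.38516 ∉ [-0.8, 0.2) ⇒ out

1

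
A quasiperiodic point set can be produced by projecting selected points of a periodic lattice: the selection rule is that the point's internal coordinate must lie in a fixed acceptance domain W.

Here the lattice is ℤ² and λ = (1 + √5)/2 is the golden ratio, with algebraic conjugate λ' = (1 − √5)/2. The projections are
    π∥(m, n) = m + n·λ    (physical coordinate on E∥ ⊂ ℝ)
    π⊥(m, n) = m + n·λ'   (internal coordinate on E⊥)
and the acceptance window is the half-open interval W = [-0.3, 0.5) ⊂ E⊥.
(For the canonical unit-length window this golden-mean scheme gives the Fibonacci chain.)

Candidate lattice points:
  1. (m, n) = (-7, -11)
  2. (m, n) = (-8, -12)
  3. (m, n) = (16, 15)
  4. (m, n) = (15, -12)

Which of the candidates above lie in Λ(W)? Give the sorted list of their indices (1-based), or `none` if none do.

Numerically λ ≈ 1.618034 and λ' = −1/λ ≈ -0.618034.
candidate 1: (m,n)=(-7,-11) → π∥ = -7-11·λ ≈ -24.798374, π⊥ = -7-11·λ' ≈ -0.201626 ∈ [-0.3, 0.5) ⇒ IN Λ
candidate 2: (m,n)=(-8,-12) → π∥ = -8-12·λ ≈ -27.416408, π⊥ = -8-12·λ' ≈ -0.583592 ∉ [-0.3, 0.5) ⇒ out
candidate 3: (m,n)=(16,15) → π∥ = 16+15·λ ≈ 40.270510, π⊥ = 16+15·λ' ≈ 6.729490 ∉ [-0.3, 0.5) ⇒ out
candidate 4: (m,n)=(15,-12) → π∥ = 15-12·λ ≈ -4.416408, π⊥ = 15-12·λ' ≈ 22.416408 ∉ [-0.3, 0.5) ⇒ out

1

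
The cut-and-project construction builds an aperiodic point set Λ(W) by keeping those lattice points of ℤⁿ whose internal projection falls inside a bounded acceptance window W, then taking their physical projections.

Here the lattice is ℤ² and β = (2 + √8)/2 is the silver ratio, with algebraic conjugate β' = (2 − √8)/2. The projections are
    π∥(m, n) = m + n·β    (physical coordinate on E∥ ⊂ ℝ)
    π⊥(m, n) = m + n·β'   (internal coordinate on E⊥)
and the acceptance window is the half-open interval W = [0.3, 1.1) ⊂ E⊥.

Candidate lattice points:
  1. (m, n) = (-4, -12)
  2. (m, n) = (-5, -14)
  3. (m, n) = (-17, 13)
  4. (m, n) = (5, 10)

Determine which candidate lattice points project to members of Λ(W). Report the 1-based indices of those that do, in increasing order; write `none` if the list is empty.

1, 2, 4

Compute β' = (2−√8)/2 = -0.414214, so π⊥(m,n) = m -0.414214·n.
candidate 1: (m,n)=(-4,-12) → π∥ = -4-12·β ≈ -32.970563, π⊥ = -4-12·β' ≈ 0.970563 ∈ [0.3, 1.1) ⇒ IN Λ
candidate 2: (m,n)=(-5,-14) → π∥ = -5-14·β ≈ -38.798990, π⊥ = -5-14·β' ≈ 0.798990 ∈ [0.3, 1.1) ⇒ IN Λ
candidate 3: (m,n)=(-17,13) → π∥ = -17+13·β ≈ 14.384776, π⊥ = -17+13·β' ≈ -22.384776 ∉ [0.3, 1.1) ⇒ out
candidate 4: (m,n)=(5,10) → π∥ = 5+10·β ≈ 29.142136, π⊥ = 5+10·β' ≈ 0.857864 ∈ [0.3, 1.1) ⇒ IN Λ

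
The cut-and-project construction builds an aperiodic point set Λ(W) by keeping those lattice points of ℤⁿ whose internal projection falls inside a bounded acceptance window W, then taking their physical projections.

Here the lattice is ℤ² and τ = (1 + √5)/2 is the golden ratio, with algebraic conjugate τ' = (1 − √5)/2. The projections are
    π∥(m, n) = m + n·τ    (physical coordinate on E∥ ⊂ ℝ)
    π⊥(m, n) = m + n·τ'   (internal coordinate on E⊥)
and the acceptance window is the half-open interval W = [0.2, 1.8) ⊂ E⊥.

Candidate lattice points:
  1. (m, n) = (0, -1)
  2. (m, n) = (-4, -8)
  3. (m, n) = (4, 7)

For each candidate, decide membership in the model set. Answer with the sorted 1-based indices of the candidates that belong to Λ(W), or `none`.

1, 2

Compute τ' = (1−√5)/2 = -0.6180, so π⊥(m,n) = m -0.6180·n.
candidate 1: (m,n)=(0,-1) → π∥ = 0-1·τ ≈ -1.6180, π⊥ = 0-1·τ' ≈ 0.6180 ∈ [0.2, 1.8) ⇒ IN Λ
candidate 2: (m,n)=(-4,-8) → π∥ = -4-8·τ ≈ -16.9443, π⊥ = -4-8·τ' ≈ 0.9443 ∈ [0.2, 1.8) ⇒ IN Λ
candidate 3: (m,n)=(4,7) → π∥ = 4+7·τ ≈ 15.3262, π⊥ = 4+7·τ' ≈ -0.3262 ∉ [0.2, 1.8) ⇒ out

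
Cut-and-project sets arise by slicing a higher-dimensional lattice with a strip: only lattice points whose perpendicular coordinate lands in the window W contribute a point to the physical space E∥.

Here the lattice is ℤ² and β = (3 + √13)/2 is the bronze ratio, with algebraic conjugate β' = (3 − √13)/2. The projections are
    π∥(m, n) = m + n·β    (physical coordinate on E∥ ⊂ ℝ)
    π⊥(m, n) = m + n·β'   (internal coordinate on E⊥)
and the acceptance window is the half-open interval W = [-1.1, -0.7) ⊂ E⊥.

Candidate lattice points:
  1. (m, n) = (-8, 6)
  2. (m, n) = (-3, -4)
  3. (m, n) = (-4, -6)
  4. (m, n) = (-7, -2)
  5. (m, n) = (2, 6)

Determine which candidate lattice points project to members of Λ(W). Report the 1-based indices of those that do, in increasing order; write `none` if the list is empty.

Numerically β ≈ 3.302776 and β' = −1/β ≈ -0.302776.
candidate 1: (m,n)=(-8,6) → π∥ = -8+6·β ≈ 11.816654, π⊥ = -8+6·β' ≈ -9.816654 ∉ [-1.1, -0.7) ⇒ out
candidate 2: (m,n)=(-3,-4) → π∥ = -3-4·β ≈ -16.211103, π⊥ = -3-4·β' ≈ -1.788897 ∉ [-1.1, -0.7) ⇒ out
candidate 3: (m,n)=(-4,-6) → π∥ = -4-6·β ≈ -23.816654, π⊥ = -4-6·β' ≈ -2.183346 ∉ [-1.1, -0.7) ⇒ out
candidate 4: (m,n)=(-7,-2) → π∥ = -7-2·β ≈ -13.605551, π⊥ = -7-2·β' ≈ -6.394449 ∉ [-1.1, -0.7) ⇒ out
candidate 5: (m,n)=(2,6) → π∥ = 2+6·β ≈ 21.816654, π⊥ = 2+6·β' ≈ 0.183346 ∉ [-1.1, -0.7) ⇒ out

none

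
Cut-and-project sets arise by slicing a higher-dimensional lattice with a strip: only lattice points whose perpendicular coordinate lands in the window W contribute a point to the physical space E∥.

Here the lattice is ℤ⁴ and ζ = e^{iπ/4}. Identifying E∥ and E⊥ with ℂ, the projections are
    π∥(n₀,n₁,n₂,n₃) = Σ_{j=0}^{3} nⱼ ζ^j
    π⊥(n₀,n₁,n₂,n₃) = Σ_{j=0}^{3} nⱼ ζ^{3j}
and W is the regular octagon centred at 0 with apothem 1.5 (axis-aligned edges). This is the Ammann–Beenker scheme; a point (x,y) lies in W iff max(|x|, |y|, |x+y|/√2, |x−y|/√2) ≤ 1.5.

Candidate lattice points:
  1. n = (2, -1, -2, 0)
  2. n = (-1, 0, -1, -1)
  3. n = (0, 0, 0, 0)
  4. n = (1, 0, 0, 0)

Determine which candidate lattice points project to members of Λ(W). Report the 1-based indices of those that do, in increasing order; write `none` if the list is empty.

Internal map: ζ^{3j} for j=0..3 gives (1,0), (−√2/2,√2/2), (0,−1), (√2/2,√2/2).
candidate 1: n = (2, -1, -2, 0) → π⊥ ≈ (+2.707107, +1.292893); max(|x|,|y|,|x±y|/√2) = 2.828427 > 1.5 ⇒ ∉ W
candidate 2: n = (-1, 0, -1, -1) → π⊥ ≈ (-1.707107, +0.292893); max(|x|,|y|,|x±y|/√2) = 1.707107 > 1.5 ⇒ ∉ W
candidate 3: n = (0, 0, 0, 0) → π⊥ ≈ (+0.000000, +0.000000); max(|x|,|y|,|x±y|/√2) = 0.000000 ≤ 1.5 ⇒ ∈ W
candidate 4: n = (1, 0, 0, 0) → π⊥ ≈ (+1.000000, +0.000000); max(|x|,|y|,|x±y|/√2) = 1.000000 ≤ 1.5 ⇒ ∈ W

3, 4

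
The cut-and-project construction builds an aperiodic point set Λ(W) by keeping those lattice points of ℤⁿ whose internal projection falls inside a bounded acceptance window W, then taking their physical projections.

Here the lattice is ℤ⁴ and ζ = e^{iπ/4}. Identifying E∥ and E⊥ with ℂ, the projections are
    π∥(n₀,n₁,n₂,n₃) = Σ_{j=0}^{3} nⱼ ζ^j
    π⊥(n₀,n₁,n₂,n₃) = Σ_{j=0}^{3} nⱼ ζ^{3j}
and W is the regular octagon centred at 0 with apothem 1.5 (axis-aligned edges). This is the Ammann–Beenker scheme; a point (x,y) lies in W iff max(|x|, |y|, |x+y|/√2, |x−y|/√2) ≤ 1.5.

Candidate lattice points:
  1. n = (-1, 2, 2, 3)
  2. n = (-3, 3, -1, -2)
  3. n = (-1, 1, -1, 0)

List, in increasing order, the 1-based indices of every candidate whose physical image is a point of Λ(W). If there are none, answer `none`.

none

π⊥(n) = n₀ + n₁ζ³ + n₂ζ⁶ + n₃ζ⁹ where ζ = e^{iπ/4}.
#1 (-1, 2, 2, 3): internal (-0.292893, 1.535534); octagon support 1.535534 vs apothem 1.5 → ∉ W
#2 (-3, 3, -1, -2): internal (-6.535534, 1.707107); octagon support 6.535534 vs apothem 1.5 → ∉ W
#3 (-1, 1, -1, 0): internal (-1.707107, 1.707107); octagon support 2.414214 vs apothem 1.5 → ∉ W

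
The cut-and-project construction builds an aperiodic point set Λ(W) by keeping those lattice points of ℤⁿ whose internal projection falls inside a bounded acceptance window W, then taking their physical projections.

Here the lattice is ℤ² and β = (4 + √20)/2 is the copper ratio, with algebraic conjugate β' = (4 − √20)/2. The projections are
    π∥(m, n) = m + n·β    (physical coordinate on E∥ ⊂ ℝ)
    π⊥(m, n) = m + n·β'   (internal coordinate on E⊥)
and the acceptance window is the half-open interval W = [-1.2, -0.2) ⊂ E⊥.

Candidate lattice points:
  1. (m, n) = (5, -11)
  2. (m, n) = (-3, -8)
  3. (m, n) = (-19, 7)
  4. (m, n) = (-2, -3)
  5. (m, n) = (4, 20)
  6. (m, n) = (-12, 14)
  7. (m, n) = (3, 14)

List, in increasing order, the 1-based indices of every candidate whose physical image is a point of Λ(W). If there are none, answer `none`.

β' = (4−√20)/2 ≈ -0.236068.
#1 (5,-11): internal coord 5 + (-11)·β' = +7.596748; +7.596748 ∉ [-1.2, -0.2) → out
#2 (-3,-8): internal coord -3 + (-8)·β' = -1.111456; -1.111456 ∈ [-1.2, -0.2) → IN Λ
#3 (-19,7): internal coord -19 + (7)·β' = -20.652476; -20.652476 ∉ [-1.2, -0.2) → out
#4 (-2,-3): internal coord -2 + (-3)·β' = -1.291796; -1.291796 ∉ [-1.2, -0.2) → out
#5 (4,20): internal coord 4 + (20)·β' = -0.721360; -0.721360 ∈ [-1.2, -0.2) → IN Λ
#6 (-12,14): internal coord -12 + (14)·β' = -15.304952; -15.304952 ∉ [-1.2, -0.2) → out
#7 (3,14): internal coord 3 + (14)·β' = -0.304952; -0.304952 ∈ [-1.2, -0.2) → IN Λ

2, 5, 7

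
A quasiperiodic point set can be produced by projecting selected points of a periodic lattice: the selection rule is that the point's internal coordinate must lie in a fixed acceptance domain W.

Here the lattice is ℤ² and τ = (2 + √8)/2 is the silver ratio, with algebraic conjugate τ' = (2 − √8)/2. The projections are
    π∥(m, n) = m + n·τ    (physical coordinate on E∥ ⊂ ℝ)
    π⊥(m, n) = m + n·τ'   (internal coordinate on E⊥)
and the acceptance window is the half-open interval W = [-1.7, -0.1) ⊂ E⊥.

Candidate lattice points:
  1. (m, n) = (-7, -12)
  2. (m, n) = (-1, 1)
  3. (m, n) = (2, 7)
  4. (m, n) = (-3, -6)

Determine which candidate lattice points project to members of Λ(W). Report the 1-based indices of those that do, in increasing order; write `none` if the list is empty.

Numerically τ ≈ 2.41421 and τ' = −1/τ ≈ -0.41421.
#1 (-7,-12): internal coord -7 + (-12)·τ' = -2.02944; -2.02944 ∉ [-1.7, -0.1) → out
#2 (-1,1): internal coord -1 + (1)·τ' = -1.41421; -1.41421 ∈ [-1.7, -0.1) → IN Λ
#3 (2,7): internal coord 2 + (7)·τ' = -0.89949; -0.89949 ∈ [-1.7, -0.1) → IN Λ
#4 (-3,-6): internal coord -3 + (-6)·τ' = -0.51472; -0.51472 ∈ [-1.7, -0.1) → IN Λ

2, 3, 4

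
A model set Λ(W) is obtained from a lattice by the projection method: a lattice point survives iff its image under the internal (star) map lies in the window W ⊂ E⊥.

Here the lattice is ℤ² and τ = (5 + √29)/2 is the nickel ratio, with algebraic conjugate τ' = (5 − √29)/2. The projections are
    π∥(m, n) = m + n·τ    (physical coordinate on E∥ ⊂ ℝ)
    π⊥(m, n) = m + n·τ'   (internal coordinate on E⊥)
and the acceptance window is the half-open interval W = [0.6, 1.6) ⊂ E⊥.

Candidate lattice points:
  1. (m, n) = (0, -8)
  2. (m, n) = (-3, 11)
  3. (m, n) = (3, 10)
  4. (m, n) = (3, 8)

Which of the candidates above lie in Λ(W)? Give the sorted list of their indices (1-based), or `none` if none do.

1, 3, 4

τ' = (5−√29)/2 ≈ -0.19258.
candidate 1: (m,n)=(0,-8) → π∥ = 0-8·τ ≈ -41.54066, π⊥ = 0-8·τ' ≈ 1.54066 ∈ [0.6, 1.6) ⇒ IN Λ
candidate 2: (m,n)=(-3,11) → π∥ = -3+11·τ ≈ 54.11841, π⊥ = -3+11·τ' ≈ -5.11841 ∉ [0.6, 1.6) ⇒ out
candidate 3: (m,n)=(3,10) → π∥ = 3+10·τ ≈ 54.92582, π⊥ = 3+10·τ' ≈ 1.07418 ∈ [0.6, 1.6) ⇒ IN Λ
candidate 4: (m,n)=(3,8) → π∥ = 3+8·τ ≈ 44.54066, π⊥ = 3+8·τ' ≈ 1.45934 ∈ [0.6, 1.6) ⇒ IN Λ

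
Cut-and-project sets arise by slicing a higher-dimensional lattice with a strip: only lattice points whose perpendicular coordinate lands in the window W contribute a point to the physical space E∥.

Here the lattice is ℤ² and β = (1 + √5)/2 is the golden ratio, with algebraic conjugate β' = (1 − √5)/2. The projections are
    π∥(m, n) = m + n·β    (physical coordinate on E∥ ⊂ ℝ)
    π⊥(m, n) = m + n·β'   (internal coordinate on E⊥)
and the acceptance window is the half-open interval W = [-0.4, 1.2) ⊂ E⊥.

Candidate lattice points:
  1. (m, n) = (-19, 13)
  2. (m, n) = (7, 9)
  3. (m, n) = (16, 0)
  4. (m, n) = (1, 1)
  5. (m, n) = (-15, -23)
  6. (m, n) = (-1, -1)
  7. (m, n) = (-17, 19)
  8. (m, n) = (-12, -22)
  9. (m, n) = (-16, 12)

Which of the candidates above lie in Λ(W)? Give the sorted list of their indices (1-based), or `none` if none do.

4, 6

Compute β' = (1−√5)/2 = -0.61803, so π⊥(m,n) = m -0.61803·n.
#1 (-19,13): internal coord -19 + (13)·β' = -27.03444; -27.03444 ∉ [-0.4, 1.2) → out
#2 (7,9): internal coord 7 + (9)·β' = +1.43769; +1.43769 ∉ [-0.4, 1.2) → out
#3 (16,0): internal coord 16 + (0)·β' = +16.00000; +16.00000 ∉ [-0.4, 1.2) → out
#4 (1,1): internal coord 1 + (1)·β' = +0.38197; +0.38197 ∈ [-0.4, 1.2) → IN Λ
#5 (-15,-23): internal coord -15 + (-23)·β' = -0.78522; -0.78522 ∉ [-0.4, 1.2) → out
#6 (-1,-1): internal coord -1 + (-1)·β' = -0.38197; -0.38197 ∈ [-0.4, 1.2) → IN Λ
#7 (-17,19): internal coord -17 + (19)·β' = -28.74265; -28.74265 ∉ [-0.4, 1.2) → out
#8 (-12,-22): internal coord -12 + (-22)·β' = +1.59675; +1.59675 ∉ [-0.4, 1.2) → out
#9 (-16,12): internal coord -16 + (12)·β' = -23.41641; -23.41641 ∉ [-0.4, 1.2) → out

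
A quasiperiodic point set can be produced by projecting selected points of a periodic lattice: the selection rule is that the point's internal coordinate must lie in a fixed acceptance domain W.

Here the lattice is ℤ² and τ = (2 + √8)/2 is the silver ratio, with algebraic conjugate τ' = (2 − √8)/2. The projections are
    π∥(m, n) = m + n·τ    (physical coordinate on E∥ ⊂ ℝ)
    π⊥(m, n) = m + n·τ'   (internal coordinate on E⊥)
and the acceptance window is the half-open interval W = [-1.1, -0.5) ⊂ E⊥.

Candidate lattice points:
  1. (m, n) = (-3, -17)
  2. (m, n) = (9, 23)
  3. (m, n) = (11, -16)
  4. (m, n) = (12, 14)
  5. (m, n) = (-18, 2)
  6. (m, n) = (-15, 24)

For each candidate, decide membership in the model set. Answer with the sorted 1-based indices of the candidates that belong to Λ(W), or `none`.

Compute τ' = (2−√8)/2 = -0.41421, so π⊥(m,n) = m -0.41421·n.
#1 (-3,-17): internal coord -3 + (-17)·τ' = +4.04163; +4.04163 ∉ [-1.1, -0.5) → out
#2 (9,23): internal coord 9 + (23)·τ' = -0.52691; -0.52691 ∈ [-1.1, -0.5) → IN Λ
#3 (11,-16): internal coord 11 + (-16)·τ' = +17.62742; +17.62742 ∉ [-1.1, -0.5) → out
#4 (12,14): internal coord 12 + (14)·τ' = +6.20101; +6.20101 ∉ [-1.1, -0.5) → out
#5 (-18,2): internal coord -18 + (2)·τ' = -18.82843; -18.82843 ∉ [-1.1, -0.5) → out
#6 (-15,24): internal coord -15 + (24)·τ' = -24.94113; -24.94113 ∉ [-1.1, -0.5) → out

2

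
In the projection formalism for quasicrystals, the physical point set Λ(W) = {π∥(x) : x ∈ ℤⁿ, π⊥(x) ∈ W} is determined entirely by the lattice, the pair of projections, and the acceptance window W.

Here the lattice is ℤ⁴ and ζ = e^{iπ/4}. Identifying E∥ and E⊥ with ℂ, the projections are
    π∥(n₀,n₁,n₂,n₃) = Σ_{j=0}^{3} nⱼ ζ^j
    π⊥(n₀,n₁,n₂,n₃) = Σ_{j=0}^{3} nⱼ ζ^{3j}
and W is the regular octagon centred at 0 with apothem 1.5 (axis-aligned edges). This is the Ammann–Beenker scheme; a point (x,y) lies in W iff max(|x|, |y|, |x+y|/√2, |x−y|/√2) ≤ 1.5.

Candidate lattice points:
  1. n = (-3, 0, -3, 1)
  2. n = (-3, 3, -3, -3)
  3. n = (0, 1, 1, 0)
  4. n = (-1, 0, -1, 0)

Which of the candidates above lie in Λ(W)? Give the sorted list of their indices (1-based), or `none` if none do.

Internal map: ζ^{3j} for j=0..3 gives (1,0), (−√2/2,√2/2), (0,−1), (√2/2,√2/2).
candidate 1: n = (-3, 0, -3, 1) → π⊥ ≈ (-2.292893, +3.707107); max(|x|,|y|,|x±y|/√2) = 4.242641 > 1.5 ⇒ ∉ W
candidate 2: n = (-3, 3, -3, -3) → π⊥ ≈ (-7.242641, +3.000000); max(|x|,|y|,|x±y|/√2) = 7.242641 > 1.5 ⇒ ∉ W
candidate 3: n = (0, 1, 1, 0) → π⊥ ≈ (-0.707107, -0.292893); max(|x|,|y|,|x±y|/√2) = 0.707107 ≤ 1.5 ⇒ ∈ W
candidate 4: n = (-1, 0, -1, 0) → π⊥ ≈ (-1.000000, +1.000000); max(|x|,|y|,|x±y|/√2) = 1.414214 ≤ 1.5 ⇒ ∈ W

3, 4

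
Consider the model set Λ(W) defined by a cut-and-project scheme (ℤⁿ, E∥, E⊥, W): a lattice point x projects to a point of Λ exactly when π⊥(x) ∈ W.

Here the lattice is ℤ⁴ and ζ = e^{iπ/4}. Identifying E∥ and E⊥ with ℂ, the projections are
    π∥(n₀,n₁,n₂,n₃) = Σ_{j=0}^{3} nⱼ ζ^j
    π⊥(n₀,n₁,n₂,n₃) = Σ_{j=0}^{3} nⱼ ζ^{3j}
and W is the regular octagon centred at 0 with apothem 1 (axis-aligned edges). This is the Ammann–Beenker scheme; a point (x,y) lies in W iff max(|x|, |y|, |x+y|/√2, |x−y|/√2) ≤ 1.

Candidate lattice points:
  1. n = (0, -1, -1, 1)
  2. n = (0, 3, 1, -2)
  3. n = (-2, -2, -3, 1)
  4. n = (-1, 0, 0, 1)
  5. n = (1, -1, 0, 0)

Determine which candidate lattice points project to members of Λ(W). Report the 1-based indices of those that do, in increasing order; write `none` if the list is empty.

4

π⊥(n) = n₀ + n₁ζ³ + n₂ζ⁶ + n₃ζ⁹ where ζ = e^{iπ/4}.
candidate 1: n = (0, -1, -1, 1) → π⊥ ≈ (+1.414214, +1.000000); max(|x|,|y|,|x±y|/√2) = 1.707107 > 1 ⇒ ∉ W
candidate 2: n = (0, 3, 1, -2) → π⊥ ≈ (-3.535534, -0.292893); max(|x|,|y|,|x±y|/√2) = 3.535534 > 1 ⇒ ∉ W
candidate 3: n = (-2, -2, -3, 1) → π⊥ ≈ (+0.121320, +2.292893); max(|x|,|y|,|x±y|/√2) = 2.292893 > 1 ⇒ ∉ W
candidate 4: n = (-1, 0, 0, 1) → π⊥ ≈ (-0.292893, +0.707107); max(|x|,|y|,|x±y|/√2) = 0.707107 ≤ 1 ⇒ ∈ W
candidate 5: n = (1, -1, 0, 0) → π⊥ ≈ (+1.707107, -0.707107); max(|x|,|y|,|x±y|/√2) = 1.707107 > 1 ⇒ ∉ W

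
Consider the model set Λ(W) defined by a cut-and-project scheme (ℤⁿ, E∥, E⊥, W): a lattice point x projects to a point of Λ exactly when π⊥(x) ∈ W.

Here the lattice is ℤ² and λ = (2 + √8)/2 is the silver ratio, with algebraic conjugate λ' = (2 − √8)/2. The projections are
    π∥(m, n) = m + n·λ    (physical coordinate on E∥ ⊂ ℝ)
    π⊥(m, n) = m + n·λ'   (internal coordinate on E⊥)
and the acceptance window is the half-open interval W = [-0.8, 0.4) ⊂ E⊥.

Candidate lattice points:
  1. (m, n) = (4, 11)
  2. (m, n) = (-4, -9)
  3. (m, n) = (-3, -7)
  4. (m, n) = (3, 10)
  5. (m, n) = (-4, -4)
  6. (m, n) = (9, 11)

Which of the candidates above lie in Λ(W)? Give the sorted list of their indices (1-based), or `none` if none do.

Compute λ' = (2−√8)/2 = -0.41421, so π⊥(m,n) = m -0.41421·n.
[1] lift (4,11): star map gives -0.55635; window check -0.8 ≤ -0.55635 < 0.4 is true → IN Λ
[2] lift (-4,-9): star map gives -0.27208; window check -0.8 ≤ -0.27208 < 0.4 is true → IN Λ
[3] lift (-3,-7): star map gives -0.10051; window check -0.8 ≤ -0.10051 < 0.4 is true → IN Λ
[4] lift (3,10): star map gives -1.14214; window check -0.8 ≤ -1.14214 < 0.4 is false → out
[5] lift (-4,-4): star map gives -2.34315; window check -0.8 ≤ -2.34315 < 0.4 is false → out
[6] lift (9,11): star map gives 4.44365; window check -0.8 ≤ 4.44365 < 0.4 is false → out

1, 2, 3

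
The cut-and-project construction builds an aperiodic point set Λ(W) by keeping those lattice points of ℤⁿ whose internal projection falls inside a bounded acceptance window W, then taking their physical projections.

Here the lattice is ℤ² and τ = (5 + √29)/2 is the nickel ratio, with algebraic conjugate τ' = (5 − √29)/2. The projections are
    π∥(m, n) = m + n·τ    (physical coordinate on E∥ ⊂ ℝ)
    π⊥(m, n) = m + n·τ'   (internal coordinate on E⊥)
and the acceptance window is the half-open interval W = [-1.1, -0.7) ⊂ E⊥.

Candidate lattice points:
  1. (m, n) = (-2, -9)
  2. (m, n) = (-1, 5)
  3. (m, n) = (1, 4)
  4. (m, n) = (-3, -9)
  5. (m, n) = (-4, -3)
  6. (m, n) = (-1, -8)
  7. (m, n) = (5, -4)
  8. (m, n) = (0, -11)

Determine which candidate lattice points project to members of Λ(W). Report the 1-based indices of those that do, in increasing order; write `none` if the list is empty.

none

τ' = (5−√29)/2 ≈ -0.1926.
candidate 1: (m,n)=(-2,-9) → π∥ = -2-9·τ ≈ -48.7332, π⊥ = -2-9·τ' ≈ -0.2668 ∉ [-1.1, -0.7) ⇒ out
candidate 2: (m,n)=(-1,5) → π∥ = -1+5·τ ≈ 24.9629, π⊥ = -1+5·τ' ≈ -1.9629 ∉ [-1.1, -0.7) ⇒ out
candidate 3: (m,n)=(1,4) → π∥ = 1+4·τ ≈ 21.7703, π⊥ = 1+4·τ' ≈ 0.2297 ∉ [-1.1, -0.7) ⇒ out
candidate 4: (m,n)=(-3,-9) → π∥ = -3-9·τ ≈ -49.7332, π⊥ = -3-9·τ' ≈ -1.2668 ∉ [-1.1, -0.7) ⇒ out
candidate 5: (m,n)=(-4,-3) → π∥ = -4-3·τ ≈ -19.5777, π⊥ = -4-3·τ' ≈ -3.4223 ∉ [-1.1, -0.7) ⇒ out
candidate 6: (m,n)=(-1,-8) → π∥ = -1-8·τ ≈ -42.5407, π⊥ = -1-8·τ' ≈ 0.5407 ∉ [-1.1, -0.7) ⇒ out
candidate 7: (m,n)=(5,-4) → π∥ = 5-4·τ ≈ -15.7703, π⊥ = 5-4·τ' ≈ 5.7703 ∉ [-1.1, -0.7) ⇒ out
candidate 8: (m,n)=(0,-11) → π∥ = 0-11·τ ≈ -57.1184, π⊥ = 0-11·τ' ≈ 2.1184 ∉ [-1.1, -0.7) ⇒ out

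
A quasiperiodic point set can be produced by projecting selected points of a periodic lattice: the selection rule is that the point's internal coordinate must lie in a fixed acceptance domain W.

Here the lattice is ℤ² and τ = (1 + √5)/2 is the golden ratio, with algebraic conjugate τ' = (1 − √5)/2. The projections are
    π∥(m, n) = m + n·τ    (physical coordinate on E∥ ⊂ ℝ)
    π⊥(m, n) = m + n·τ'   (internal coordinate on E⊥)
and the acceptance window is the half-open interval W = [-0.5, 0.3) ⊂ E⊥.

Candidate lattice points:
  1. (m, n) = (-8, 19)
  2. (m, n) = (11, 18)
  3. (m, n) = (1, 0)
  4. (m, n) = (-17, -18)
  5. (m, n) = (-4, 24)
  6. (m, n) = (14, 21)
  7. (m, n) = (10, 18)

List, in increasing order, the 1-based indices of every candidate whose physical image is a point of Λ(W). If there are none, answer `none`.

τ' = (1−√5)/2 ≈ -0.61803.
#1 (-8,19): internal coord -8 + (19)·τ' = -19.74265; -19.74265 ∉ [-0.5, 0.3) → out
#2 (11,18): internal coord 11 + (18)·τ' = -0.12461; -0.12461 ∈ [-0.5, 0.3) → IN Λ
#3 (1,0): internal coord 1 + (0)·τ' = +1.00000; +1.00000 ∉ [-0.5, 0.3) → out
#4 (-17,-18): internal coord -17 + (-18)·τ' = -5.87539; -5.87539 ∉ [-0.5, 0.3) → out
#5 (-4,24): internal coord -4 + (24)·τ' = -18.83282; -18.83282 ∉ [-0.5, 0.3) → out
#6 (14,21): internal coord 14 + (21)·τ' = +1.02129; +1.02129 ∉ [-0.5, 0.3) → out
#7 (10,18): internal coord 10 + (18)·τ' = -1.12461; -1.12461 ∉ [-0.5, 0.3) → out

2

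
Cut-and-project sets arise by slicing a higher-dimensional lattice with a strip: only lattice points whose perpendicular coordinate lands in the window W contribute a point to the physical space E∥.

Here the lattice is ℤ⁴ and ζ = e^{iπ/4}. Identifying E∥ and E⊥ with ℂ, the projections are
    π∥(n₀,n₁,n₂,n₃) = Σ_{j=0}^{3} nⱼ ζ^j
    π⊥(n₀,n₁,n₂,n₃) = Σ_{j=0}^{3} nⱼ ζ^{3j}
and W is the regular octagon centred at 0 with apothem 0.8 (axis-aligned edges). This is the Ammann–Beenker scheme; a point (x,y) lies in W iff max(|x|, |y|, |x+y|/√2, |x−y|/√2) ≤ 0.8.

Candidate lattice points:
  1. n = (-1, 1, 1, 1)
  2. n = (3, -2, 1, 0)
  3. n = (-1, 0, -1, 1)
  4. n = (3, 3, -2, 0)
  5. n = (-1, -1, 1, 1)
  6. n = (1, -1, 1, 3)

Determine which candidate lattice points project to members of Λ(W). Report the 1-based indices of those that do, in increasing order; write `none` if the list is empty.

none

π⊥(n) = n₀ + n₁ζ³ + n₂ζ⁶ + n₃ζ⁹ where ζ = e^{iπ/4}.
candidate 1: n = (-1, 1, 1, 1) → π⊥ ≈ (-1.0000, +0.4142); max(|x|,|y|,|x±y|/√2) = 1.0000 > 0.8 ⇒ ∉ W
candidate 2: n = (3, -2, 1, 0) → π⊥ ≈ (+4.4142, -2.4142); max(|x|,|y|,|x±y|/√2) = 4.8284 > 0.8 ⇒ ∉ W
candidate 3: n = (-1, 0, -1, 1) → π⊥ ≈ (-0.2929, +1.7071); max(|x|,|y|,|x±y|/√2) = 1.7071 > 0.8 ⇒ ∉ W
candidate 4: n = (3, 3, -2, 0) → π⊥ ≈ (+0.8787, +4.1213); max(|x|,|y|,|x±y|/√2) = 4.1213 > 0.8 ⇒ ∉ W
candidate 5: n = (-1, -1, 1, 1) → π⊥ ≈ (+0.4142, -1.0000); max(|x|,|y|,|x±y|/√2) = 1.0000 > 0.8 ⇒ ∉ W
candidate 6: n = (1, -1, 1, 3) → π⊥ ≈ (+3.8284, +0.4142); max(|x|,|y|,|x±y|/√2) = 3.8284 > 0.8 ⇒ ∉ W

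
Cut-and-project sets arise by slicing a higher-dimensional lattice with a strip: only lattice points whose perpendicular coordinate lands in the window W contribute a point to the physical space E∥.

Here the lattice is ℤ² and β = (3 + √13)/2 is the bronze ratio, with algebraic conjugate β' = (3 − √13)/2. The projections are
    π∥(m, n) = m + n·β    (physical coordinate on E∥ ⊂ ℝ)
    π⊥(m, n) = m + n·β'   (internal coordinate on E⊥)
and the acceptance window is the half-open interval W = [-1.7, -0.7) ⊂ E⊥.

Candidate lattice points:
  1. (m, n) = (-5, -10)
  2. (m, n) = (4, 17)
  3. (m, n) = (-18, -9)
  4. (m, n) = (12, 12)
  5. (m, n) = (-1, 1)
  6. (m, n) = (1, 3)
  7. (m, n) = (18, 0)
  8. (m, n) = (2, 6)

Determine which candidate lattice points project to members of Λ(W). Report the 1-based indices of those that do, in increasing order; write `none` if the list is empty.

2, 5

β' = (3−√13)/2 ≈ -0.302776.
#1 (-5,-10): internal coord -5 + (-10)·β' = -1.972244; -1.972244 ∉ [-1.7, -0.7) → out
#2 (4,17): internal coord 4 + (17)·β' = -1.147186; -1.147186 ∈ [-1.7, -0.7) → IN Λ
#3 (-18,-9): internal coord -18 + (-9)·β' = -15.275019; -15.275019 ∉ [-1.7, -0.7) → out
#4 (12,12): internal coord 12 + (12)·β' = +8.366692; +8.366692 ∉ [-1.7, -0.7) → out
#5 (-1,1): internal coord -1 + (1)·β' = -1.302776; -1.302776 ∈ [-1.7, -0.7) → IN Λ
#6 (1,3): internal coord 1 + (3)·β' = +0.091673; +0.091673 ∉ [-1.7, -0.7) → out
#7 (18,0): internal coord 18 + (0)·β' = +18.000000; +18.000000 ∉ [-1.7, -0.7) → out
#8 (2,6): internal coord 2 + (6)·β' = +0.183346; +0.183346 ∉ [-1.7, -0.7) → out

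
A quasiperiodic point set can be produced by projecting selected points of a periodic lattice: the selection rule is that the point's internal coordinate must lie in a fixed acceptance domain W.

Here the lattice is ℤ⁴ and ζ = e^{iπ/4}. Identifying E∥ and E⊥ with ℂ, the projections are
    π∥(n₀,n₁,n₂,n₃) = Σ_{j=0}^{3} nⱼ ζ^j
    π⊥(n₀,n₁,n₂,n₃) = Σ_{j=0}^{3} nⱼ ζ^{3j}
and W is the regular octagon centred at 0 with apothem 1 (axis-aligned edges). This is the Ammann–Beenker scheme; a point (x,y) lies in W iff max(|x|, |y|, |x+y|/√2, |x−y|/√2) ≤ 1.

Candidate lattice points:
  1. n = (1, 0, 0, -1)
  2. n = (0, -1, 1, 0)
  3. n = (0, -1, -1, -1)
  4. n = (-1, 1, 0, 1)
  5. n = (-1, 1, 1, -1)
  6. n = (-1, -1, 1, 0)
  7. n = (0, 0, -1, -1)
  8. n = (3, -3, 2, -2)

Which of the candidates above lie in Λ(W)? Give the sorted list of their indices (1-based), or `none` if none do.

1, 3, 7

π⊥(n) = n₀ + n₁ζ³ + n₂ζ⁶ + n₃ζ⁹ where ζ = e^{iπ/4}.
candidate 1: n = (1, 0, 0, -1) → π⊥ ≈ (+0.292893, -0.707107); max(|x|,|y|,|x±y|/√2) = 0.707107 ≤ 1 ⇒ ∈ W
candidate 2: n = (0, -1, 1, 0) → π⊥ ≈ (+0.707107, -1.707107); max(|x|,|y|,|x±y|/√2) = 1.707107 > 1 ⇒ ∉ W
candidate 3: n = (0, -1, -1, -1) → π⊥ ≈ (+0.000000, -0.414214); max(|x|,|y|,|x±y|/√2) = 0.414214 ≤ 1 ⇒ ∈ W
candidate 4: n = (-1, 1, 0, 1) → π⊥ ≈ (-1.000000, +1.414214); max(|x|,|y|,|x±y|/√2) = 1.707107 > 1 ⇒ ∉ W
candidate 5: n = (-1, 1, 1, -1) → π⊥ ≈ (-2.414214, -1.000000); max(|x|,|y|,|x±y|/√2) = 2.414214 > 1 ⇒ ∉ W
candidate 6: n = (-1, -1, 1, 0) → π⊥ ≈ (-0.292893, -1.707107); max(|x|,|y|,|x±y|/√2) = 1.707107 > 1 ⇒ ∉ W
candidate 7: n = (0, 0, -1, -1) → π⊥ ≈ (-0.707107, +0.292893); max(|x|,|y|,|x±y|/√2) = 0.707107 ≤ 1 ⇒ ∈ W
candidate 8: n = (3, -3, 2, -2) → π⊥ ≈ (+3.707107, -5.535534); max(|x|,|y|,|x±y|/√2) = 6.535534 > 1 ⇒ ∉ W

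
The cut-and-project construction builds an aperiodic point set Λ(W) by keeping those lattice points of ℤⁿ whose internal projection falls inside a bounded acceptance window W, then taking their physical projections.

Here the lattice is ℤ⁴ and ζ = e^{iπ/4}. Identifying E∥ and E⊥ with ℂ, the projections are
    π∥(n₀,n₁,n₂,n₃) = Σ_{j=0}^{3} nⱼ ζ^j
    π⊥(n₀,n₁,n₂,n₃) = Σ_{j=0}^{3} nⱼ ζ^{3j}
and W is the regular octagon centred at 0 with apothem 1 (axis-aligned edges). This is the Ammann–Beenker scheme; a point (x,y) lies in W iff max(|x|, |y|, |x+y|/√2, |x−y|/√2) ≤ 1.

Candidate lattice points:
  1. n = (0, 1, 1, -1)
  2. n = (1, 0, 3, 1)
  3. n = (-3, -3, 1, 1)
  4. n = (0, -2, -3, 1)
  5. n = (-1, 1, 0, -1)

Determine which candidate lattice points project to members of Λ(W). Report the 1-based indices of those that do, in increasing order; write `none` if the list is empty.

With ζ = e^{iπ/4} the internal vectors are ζ^0,ζ^3,ζ^6,ζ^9.
candidate 1: n = (0, 1, 1, -1) → π⊥ ≈ (-1.414214, -1.000000); max(|x|,|y|,|x±y|/√2) = 1.707107 > 1 ⇒ ∉ W
candidate 2: n = (1, 0, 3, 1) → π⊥ ≈ (+1.707107, -2.292893); max(|x|,|y|,|x±y|/√2) = 2.828427 > 1 ⇒ ∉ W
candidate 3: n = (-3, -3, 1, 1) → π⊥ ≈ (-0.171573, -2.414214); max(|x|,|y|,|x±y|/√2) = 2.414214 > 1 ⇒ ∉ W
candidate 4: n = (0, -2, -3, 1) → π⊥ ≈ (+2.121320, +2.292893); max(|x|,|y|,|x±y|/√2) = 3.121320 > 1 ⇒ ∉ W
candidate 5: n = (-1, 1, 0, -1) → π⊥ ≈ (-2.414214, +0.000000); max(|x|,|y|,|x±y|/√2) = 2.414214 > 1 ⇒ ∉ W

none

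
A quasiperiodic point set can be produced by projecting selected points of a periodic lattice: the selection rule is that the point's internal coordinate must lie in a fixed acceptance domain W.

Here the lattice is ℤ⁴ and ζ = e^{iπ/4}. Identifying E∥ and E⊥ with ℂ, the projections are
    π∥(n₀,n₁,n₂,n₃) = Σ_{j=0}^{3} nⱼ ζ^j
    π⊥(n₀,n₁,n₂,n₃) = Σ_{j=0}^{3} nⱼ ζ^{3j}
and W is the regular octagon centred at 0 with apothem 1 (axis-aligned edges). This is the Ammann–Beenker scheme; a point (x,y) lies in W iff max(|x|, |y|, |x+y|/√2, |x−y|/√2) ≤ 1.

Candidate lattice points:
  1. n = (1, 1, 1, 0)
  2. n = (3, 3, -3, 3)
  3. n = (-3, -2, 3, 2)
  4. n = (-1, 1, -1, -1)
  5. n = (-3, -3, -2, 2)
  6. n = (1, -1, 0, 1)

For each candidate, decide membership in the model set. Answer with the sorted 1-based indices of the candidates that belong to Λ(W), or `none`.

1

Internal map: ζ^{3j} for j=0..3 gives (1,0), (−√2/2,√2/2), (0,−1), (√2/2,√2/2).
#1 (1, 1, 1, 0): internal (0.2929, -0.2929); octagon support 0.4142 vs apothem 1 → ∈ W
#2 (3, 3, -3, 3): internal (3.0000, 7.2426); octagon support 7.2426 vs apothem 1 → ∉ W
#3 (-3, -2, 3, 2): internal (-0.1716, -3.0000); octagon support 3.0000 vs apothem 1 → ∉ W
#4 (-1, 1, -1, -1): internal (-2.4142, 1.0000); octagon support 2.4142 vs apothem 1 → ∉ W
#5 (-3, -3, -2, 2): internal (0.5355, 1.2929); octagon support 1.2929 vs apothem 1 → ∉ W
#6 (1, -1, 0, 1): internal (2.4142, 0.0000); octagon support 2.4142 vs apothem 1 → ∉ W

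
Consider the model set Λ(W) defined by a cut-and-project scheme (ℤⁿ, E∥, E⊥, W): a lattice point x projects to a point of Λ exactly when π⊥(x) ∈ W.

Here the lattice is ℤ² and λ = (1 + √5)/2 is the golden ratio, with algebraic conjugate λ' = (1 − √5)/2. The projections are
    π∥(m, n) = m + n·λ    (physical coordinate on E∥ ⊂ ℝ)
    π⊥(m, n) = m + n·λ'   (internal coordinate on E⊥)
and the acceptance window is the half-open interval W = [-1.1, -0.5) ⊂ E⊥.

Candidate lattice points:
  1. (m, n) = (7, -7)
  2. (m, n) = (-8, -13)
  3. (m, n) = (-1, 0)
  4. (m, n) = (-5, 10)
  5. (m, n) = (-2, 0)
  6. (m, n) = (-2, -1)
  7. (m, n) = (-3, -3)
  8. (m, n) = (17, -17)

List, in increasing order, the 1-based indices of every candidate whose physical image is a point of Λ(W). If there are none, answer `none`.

λ' = (1−√5)/2 ≈ -0.618034.
candidate 1: (m,n)=(7,-7) → π∥ = 7-7·λ ≈ -4.326238, π⊥ = 7-7·λ' ≈ 11.326238 ∉ [-1.1, -0.5) ⇒ out
candidate 2: (m,n)=(-8,-13) → π∥ = -8-13·λ ≈ -29.034442, π⊥ = -8-13·λ' ≈ 0.034442 ∉ [-1.1, -0.5) ⇒ out
candidate 3: (m,n)=(-1,0) → π∥ = -1+0·λ ≈ -1.000000, π⊥ = -1+0·λ' ≈ -1.000000 ∈ [-1.1, -0.5) ⇒ IN Λ
candidate 4: (m,n)=(-5,10) → π∥ = -5+10·λ ≈ 11.180340, π⊥ = -5+10·λ' ≈ -11.180340 ∉ [-1.1, -0.5) ⇒ out
candidate 5: (m,n)=(-2,0) → π∥ = -2+0·λ ≈ -2.000000, π⊥ = -2+0·λ' ≈ -2.000000 ∉ [-1.1, -0.5) ⇒ out
candidate 6: (m,n)=(-2,-1) → π∥ = -2-1·λ ≈ -3.618034, π⊥ = -2-1·λ' ≈ -1.381966 ∉ [-1.1, -0.5) ⇒ out
candidate 7: (m,n)=(-3,-3) → π∥ = -3-3·λ ≈ -7.854102, π⊥ = -3-3·λ' ≈ -1.145898 ∉ [-1.1, -0.5) ⇒ out
candidate 8: (m,n)=(17,-17) → π∥ = 17-17·λ ≈ -10.506578, π⊥ = 17-17·λ' ≈ 27.506578 ∉ [-1.1, -0.5) ⇒ out

3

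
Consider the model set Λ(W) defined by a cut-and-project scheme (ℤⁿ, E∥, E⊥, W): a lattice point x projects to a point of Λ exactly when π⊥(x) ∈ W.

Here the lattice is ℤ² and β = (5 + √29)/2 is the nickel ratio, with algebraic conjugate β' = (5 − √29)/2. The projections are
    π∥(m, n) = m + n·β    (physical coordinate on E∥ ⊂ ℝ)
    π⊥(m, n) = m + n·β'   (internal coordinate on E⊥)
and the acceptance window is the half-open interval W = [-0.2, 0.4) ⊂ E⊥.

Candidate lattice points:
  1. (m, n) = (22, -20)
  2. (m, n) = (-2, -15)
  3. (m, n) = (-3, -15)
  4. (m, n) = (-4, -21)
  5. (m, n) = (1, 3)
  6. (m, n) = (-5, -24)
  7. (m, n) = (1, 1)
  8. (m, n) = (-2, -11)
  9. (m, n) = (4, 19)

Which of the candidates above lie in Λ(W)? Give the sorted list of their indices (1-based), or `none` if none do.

3, 4, 8, 9

Numerically β ≈ 5.19258 and β' = −1/β ≈ -0.19258.
[1] lift (22,-20): star map gives 25.85165; window check -0.2 ≤ 25.85165 < 0.4 is false → out
[2] lift (-2,-15): star map gives 0.88874; window check -0.2 ≤ 0.88874 < 0.4 is false → out
[3] lift (-3,-15): star map gives -0.11126; window check -0.2 ≤ -0.11126 < 0.4 is true → IN Λ
[4] lift (-4,-21): star map gives 0.04423; window check -0.2 ≤ 0.04423 < 0.4 is true → IN Λ
[5] lift (1,3): star map gives 0.42225; window check -0.2 ≤ 0.42225 < 0.4 is false → out
[6] lift (-5,-24): star map gives -0.37802; window check -0.2 ≤ -0.37802 < 0.4 is false → out
[7] lift (1,1): star map gives 0.80742; window check -0.2 ≤ 0.80742 < 0.4 is false → out
[8] lift (-2,-11): star map gives 0.11841; window check -0.2 ≤ 0.11841 < 0.4 is true → IN Λ
[9] lift (4,19): star map gives 0.34093; window check -0.2 ≤ 0.34093 < 0.4 is true → IN Λ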